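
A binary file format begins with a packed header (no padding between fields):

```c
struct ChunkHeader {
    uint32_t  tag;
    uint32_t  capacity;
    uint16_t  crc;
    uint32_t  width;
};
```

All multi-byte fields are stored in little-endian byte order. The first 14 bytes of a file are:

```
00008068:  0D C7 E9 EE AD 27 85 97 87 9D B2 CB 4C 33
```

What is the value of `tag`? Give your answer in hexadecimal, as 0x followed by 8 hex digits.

`tag` is the first field, at byte offset 0, occupying 4 bytes.
Bytes at offsets 0..3: 0D C7 E9 EE.
In little-endian order the low byte comes first in memory.
Reassemble most-significant byte first: EE E9 C7 0D → 0xEEE9C70D.

0xEEE9C70D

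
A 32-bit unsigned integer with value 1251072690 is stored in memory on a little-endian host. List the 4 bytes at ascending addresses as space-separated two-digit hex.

B2 DA 91 4A

1251072690 in hexadecimal, padded to 32 bits, is 0x4A91DAB2.
Split into bytes (most-significant first): 4A 91 DA B2.
Little-endian: lowest address holds the least-significant byte.
So at ascending addresses the bytes are B2 DA 91 4A.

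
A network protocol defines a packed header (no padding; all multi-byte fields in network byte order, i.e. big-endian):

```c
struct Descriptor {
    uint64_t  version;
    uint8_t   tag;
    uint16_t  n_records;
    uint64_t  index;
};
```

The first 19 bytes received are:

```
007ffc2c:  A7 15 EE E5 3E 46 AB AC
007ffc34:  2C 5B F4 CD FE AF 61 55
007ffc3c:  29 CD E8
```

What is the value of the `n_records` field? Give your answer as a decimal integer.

`n_records` follows `version` (8 B), `tag` (1 B), so it starts at offset 8 + 1 = 9 and occupies 2 bytes.
Bytes at offsets 9..10: 5B F4.
In big-endian order the high byte comes first in memory.
The bytes are already most-significant first: 0x5BF4.
0x5BF4 = 23540.

23540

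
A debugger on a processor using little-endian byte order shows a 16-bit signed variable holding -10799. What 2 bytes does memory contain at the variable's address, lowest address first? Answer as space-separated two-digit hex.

D1 D5

Two's complement of -10799 in 16 bits: 10799 = 0x2A2F; invert → 0xD5D0; add 1 → 0xD5D1.
Split into bytes (most-significant first): D5 D1.
Little-endian: lowest address holds the least-significant byte.
So at ascending addresses the bytes are D1 D5.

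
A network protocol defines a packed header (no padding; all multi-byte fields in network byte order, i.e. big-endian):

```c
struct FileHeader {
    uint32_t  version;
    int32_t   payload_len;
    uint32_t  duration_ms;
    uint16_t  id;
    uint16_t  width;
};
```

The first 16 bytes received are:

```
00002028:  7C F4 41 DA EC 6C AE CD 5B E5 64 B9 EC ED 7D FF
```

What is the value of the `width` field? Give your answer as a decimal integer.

32255

`width` follows `version` (4 B), `payload_len` (4 B), `duration_ms` (4 B), `id` (2 B), so it starts at offset 4 + 4 + 4 + 2 = 14 and occupies 2 bytes.
Bytes at offsets 14..15: 7D FF.
In big-endian order the high byte comes first in memory.
The bytes are already most-significant first: 0x7DFF.
0x7DFF = 32255.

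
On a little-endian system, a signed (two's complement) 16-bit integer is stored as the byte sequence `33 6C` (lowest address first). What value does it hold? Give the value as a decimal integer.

In little-endian order the low byte comes first in memory.
Reassemble most-significant byte first: 6C 33 → 0x6C33.
0x6C33 = 27699.

27699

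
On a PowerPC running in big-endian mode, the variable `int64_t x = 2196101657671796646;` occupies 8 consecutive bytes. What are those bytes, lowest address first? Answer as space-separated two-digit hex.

2196101657671796646 in hexadecimal, padded to 64 bits, is 0x1E7A1ED27C2C87A6.
Split into bytes (most-significant first): 1E 7A 1E D2 7C 2C 87 A6.
In big-endian order the high byte comes first in memory.
So the memory order matches the most-significant-first order: 1E 7A 1E D2 7C 2C 87 A6.

1E 7A 1E D2 7C 2C 87 A6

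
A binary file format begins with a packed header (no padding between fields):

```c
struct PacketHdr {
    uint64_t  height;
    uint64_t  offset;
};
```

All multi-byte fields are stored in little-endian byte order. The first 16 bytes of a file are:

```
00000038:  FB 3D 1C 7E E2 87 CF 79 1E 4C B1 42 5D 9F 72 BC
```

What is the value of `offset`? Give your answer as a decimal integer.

`offset` follows `height` (8 bytes), so it starts at byte offset 8 and occupies 8 bytes.
Bytes at offsets 8..15: 1E 4C B1 42 5D 9F 72 BC.
Little-endian stores the least-significant byte at the lowest address.
Reassemble most-significant byte first: BC 72 9F 5D 42 B1 4C 1E → 0xBC729F5D42B14C1E.
0xBC729F5D42B14C1E = 13579091049375157278.

13579091049375157278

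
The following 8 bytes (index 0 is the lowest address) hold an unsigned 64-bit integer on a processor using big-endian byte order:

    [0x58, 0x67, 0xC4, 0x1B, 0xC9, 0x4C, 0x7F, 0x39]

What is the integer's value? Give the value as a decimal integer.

6370275821559250745

Big-endian: lowest address holds the most-significant byte.
The bytes are already most-significant first: 0x5867C41BC94C7F39.
0x5867C41BC94C7F39 = 6370275821559250745.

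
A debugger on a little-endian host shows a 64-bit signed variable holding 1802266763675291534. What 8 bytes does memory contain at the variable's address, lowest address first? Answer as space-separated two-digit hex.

1802266763675291534 in hexadecimal, padded to 64 bits, is 0x1902F0129F5BCF8E.
Split into bytes (most-significant first): 19 02 F0 12 9F 5B CF 8E.
In little-endian order the low byte comes first in memory.
So at ascending addresses the bytes are 8E CF 5B 9F 12 F0 02 19.

8E CF 5B 9F 12 F0 02 19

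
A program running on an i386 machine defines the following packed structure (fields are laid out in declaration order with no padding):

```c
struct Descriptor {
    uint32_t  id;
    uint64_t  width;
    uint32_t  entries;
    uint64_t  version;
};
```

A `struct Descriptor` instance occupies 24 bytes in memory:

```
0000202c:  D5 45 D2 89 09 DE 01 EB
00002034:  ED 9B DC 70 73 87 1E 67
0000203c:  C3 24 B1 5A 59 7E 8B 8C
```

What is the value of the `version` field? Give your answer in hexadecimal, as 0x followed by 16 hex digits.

`version` follows `id` (4 B), `width` (8 B), `entries` (4 B), so it starts at offset 4 + 8 + 4 = 16 and occupies 8 bytes.
Bytes at offsets 16..23: C3 24 B1 5A 59 7E 8B 8C.
Little-endian: lowest address holds the least-significant byte.
Reassemble most-significant byte first: 8C 8B 7E 59 5A B1 24 C3 → 0x8C8B7E595AB124C3.

0x8C8B7E595AB124C3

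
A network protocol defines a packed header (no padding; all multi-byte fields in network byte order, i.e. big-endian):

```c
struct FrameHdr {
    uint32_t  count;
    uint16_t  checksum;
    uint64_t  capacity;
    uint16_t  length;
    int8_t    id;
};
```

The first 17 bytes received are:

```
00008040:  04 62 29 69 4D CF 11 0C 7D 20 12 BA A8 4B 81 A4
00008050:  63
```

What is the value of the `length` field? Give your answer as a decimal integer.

33188

`length` follows `count` (4 B), `checksum` (2 B), `capacity` (8 B), so it starts at offset 4 + 2 + 8 = 14 and occupies 2 bytes.
Bytes at offsets 14..15: 81 A4.
Big-endian stores the most-significant byte at the lowest address.
The bytes are already most-significant first: 0x81A4.
0x81A4 = 33188.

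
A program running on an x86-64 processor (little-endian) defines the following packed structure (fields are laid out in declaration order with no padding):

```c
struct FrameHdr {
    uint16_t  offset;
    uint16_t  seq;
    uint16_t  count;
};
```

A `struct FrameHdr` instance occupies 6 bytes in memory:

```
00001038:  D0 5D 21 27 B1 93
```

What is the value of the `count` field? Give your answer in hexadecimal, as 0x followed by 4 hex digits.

0x93B1

`count` follows `offset` (2 B), `seq` (2 B), so it starts at offset 2 + 2 = 4 and occupies 2 bytes.
Bytes at offsets 4..5: B1 93.
Little-endian stores the least-significant byte at the lowest address.
Reassemble most-significant byte first: 93 B1 → 0x93B1.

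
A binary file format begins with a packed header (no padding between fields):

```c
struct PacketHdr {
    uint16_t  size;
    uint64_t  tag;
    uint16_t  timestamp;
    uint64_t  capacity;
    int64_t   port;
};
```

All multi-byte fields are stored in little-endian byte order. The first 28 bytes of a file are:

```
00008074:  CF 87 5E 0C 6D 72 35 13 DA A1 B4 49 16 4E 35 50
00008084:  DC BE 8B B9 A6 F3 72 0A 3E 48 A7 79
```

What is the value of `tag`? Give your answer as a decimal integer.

`tag` follows `size` (2 bytes), so it starts at byte offset 2 and occupies 8 bytes.
Bytes at offsets 2..9: 5E 0C 6D 72 35 13 DA A1.
Little-endian: lowest address holds the least-significant byte.
Reassemble most-significant byte first: A1 DA 13 35 72 6D 0C 5E → 0xA1DA1335726D0C5E.
0xA1DA1335726D0C5E = 11662655305303264350.

11662655305303264350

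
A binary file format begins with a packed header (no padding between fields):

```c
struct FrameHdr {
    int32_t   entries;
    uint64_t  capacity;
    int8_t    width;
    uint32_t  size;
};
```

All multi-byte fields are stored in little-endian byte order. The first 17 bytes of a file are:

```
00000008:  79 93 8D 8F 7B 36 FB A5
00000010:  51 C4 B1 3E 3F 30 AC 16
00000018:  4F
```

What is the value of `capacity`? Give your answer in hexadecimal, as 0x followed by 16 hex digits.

0x3EB1C451A5FB367B

`capacity` follows `entries` (4 bytes), so it starts at byte offset 4 and occupies 8 bytes.
Bytes at offsets 4..11: 7B 36 FB A5 51 C4 B1 3E.
Little-endian stores the least-significant byte at the lowest address.
Reassemble most-significant byte first: 3E B1 C4 51 A5 FB 36 7B → 0x3EB1C451A5FB367B.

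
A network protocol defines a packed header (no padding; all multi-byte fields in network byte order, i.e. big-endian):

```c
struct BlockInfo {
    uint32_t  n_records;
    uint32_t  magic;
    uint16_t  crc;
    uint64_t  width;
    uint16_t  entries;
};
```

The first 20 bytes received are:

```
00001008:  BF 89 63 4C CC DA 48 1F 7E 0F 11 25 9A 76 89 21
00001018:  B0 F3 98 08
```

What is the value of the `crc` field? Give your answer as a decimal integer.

`crc` follows `n_records` (4 B), `magic` (4 B), so it starts at offset 4 + 4 = 8 and occupies 2 bytes.
Bytes at offsets 8..9: 7E 0F.
Big-endian stores the most-significant byte at the lowest address.
The bytes are already most-significant first: 0x7E0F.
0x7E0F = 32271.

32271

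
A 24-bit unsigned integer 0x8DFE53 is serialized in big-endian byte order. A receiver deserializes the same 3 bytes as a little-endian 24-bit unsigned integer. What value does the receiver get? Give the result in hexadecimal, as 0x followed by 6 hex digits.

Stored big-endian, the bytes at ascending addresses are 8D FE 53.
Read back as little-endian, the first byte is least significant, giving 0x53FE8D.

0x53FE8D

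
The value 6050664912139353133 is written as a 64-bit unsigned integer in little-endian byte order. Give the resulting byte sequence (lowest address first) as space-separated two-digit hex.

6050664912139353133 in hexadecimal, padded to 64 bits, is 0x53F847AE06FC7C2D.
Split into bytes (most-significant first): 53 F8 47 AE 06 FC 7C 2D.
Little-endian stores the least-significant byte at the lowest address.
So at ascending addresses the bytes are 2D 7C FC 06 AE 47 F8 53.

2D 7C FC 06 AE 47 F8 53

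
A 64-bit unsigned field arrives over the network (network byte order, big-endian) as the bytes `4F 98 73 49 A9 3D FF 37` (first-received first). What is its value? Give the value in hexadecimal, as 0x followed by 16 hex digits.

Big-endian: lowest address holds the most-significant byte.
The bytes are already most-significant first: 0x4F987349A93DFF37.

0x4F987349A93DFF37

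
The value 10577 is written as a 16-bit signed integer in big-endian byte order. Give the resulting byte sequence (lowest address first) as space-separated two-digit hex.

10577 in hexadecimal, padded to 16 bits, is 0x2951.
Split into bytes (most-significant first): 29 51.
In big-endian order the high byte comes first in memory.
So the memory order matches the most-significant-first order: 29 51.

29 51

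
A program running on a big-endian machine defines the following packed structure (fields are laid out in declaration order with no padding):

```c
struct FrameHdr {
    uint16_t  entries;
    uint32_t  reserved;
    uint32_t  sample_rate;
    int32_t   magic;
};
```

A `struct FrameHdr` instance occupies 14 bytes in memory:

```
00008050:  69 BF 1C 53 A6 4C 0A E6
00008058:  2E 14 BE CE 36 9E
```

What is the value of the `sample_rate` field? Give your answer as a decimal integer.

182857236

`sample_rate` follows `entries` (2 B), `reserved` (4 B), so it starts at offset 2 + 4 = 6 and occupies 4 bytes.
Bytes at offsets 6..9: 0A E6 2E 14.
In big-endian order the high byte comes first in memory.
The bytes are already most-significant first: 0x0AE62E14.
0x0AE62E14 = 182857236.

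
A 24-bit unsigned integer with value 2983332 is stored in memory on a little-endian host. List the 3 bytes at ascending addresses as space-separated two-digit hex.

A4 85 2D

2983332 in hexadecimal, padded to 24 bits, is 0x2D85A4.
Split into bytes (most-significant first): 2D 85 A4.
Little-endian: lowest address holds the least-significant byte.
So at ascending addresses the bytes are A4 85 2D.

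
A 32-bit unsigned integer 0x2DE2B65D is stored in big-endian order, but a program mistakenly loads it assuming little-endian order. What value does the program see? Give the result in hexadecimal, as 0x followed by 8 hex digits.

0x5DB6E22D

Stored big-endian, the bytes at ascending addresses are 2D E2 B6 5D.
Read back as little-endian, the first byte is least significant, giving 0x5DB6E22D.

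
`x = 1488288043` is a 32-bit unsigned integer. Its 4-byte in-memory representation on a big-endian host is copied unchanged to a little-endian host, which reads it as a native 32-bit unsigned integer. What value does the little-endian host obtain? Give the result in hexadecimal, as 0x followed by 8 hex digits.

1488288043 in 32-bit hexadecimal is 0x58B5792B.
Stored big-endian, the bytes at ascending addresses are 58 B5 79 2B.
Read back as little-endian, the first byte is least significant, giving 0x2B79B558.

0x2B79B558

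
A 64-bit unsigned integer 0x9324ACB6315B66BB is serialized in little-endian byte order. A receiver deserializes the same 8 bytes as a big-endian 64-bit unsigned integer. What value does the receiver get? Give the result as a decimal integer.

13503580801793270931

Stored little-endian, the bytes at ascending addresses are BB 66 5B 31 B6 AC 24 93.
Read back as big-endian, the last byte is least significant, giving 0xBB665B31B6AC2493.
0xBB665B31B6AC2493 = 13503580801793270931.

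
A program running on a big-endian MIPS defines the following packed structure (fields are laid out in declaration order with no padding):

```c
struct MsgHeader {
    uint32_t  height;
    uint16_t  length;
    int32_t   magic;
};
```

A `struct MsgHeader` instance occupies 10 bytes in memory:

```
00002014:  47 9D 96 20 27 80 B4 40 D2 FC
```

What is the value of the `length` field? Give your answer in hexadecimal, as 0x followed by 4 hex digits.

`length` follows `height` (4 bytes), so it starts at byte offset 4 and occupies 2 bytes.
Bytes at offsets 4..5: 27 80.
Big-endian: lowest address holds the most-significant byte.
The bytes are already most-significant first: 0x2780.

0x2780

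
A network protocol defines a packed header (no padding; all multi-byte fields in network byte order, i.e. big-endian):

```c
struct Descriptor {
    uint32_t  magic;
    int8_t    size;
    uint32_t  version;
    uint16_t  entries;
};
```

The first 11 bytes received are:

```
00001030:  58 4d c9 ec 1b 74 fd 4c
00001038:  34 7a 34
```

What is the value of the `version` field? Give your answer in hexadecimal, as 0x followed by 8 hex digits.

0x74FD4C34

`version` follows `magic` (4 B), `size` (1 B), so it starts at offset 4 + 1 = 5 and occupies 4 bytes.
Bytes at offsets 5..8: 74 FD 4C 34.
Big-endian stores the most-significant byte at the lowest address.
The bytes are already most-significant first: 0x74FD4C34.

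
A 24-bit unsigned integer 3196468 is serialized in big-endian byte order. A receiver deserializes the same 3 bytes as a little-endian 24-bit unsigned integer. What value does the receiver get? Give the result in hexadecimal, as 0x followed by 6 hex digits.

0x34C630

3196468 in 24-bit hexadecimal is 0x30C634.
Stored big-endian, the bytes at ascending addresses are 30 C6 34.
Read back as little-endian, the first byte is least significant, giving 0x34C630.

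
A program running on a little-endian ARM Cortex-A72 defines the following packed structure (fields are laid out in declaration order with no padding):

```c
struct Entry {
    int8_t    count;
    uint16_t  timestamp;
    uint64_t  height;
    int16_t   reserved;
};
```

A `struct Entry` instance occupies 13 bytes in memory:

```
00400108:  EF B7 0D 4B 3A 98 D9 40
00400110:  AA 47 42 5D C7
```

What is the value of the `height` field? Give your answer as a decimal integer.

4775973125354961483

`height` follows `count` (1 B), `timestamp` (2 B), so it starts at offset 1 + 2 = 3 and occupies 8 bytes.
Bytes at offsets 3..10: 4B 3A 98 D9 40 AA 47 42.
In little-endian order the low byte comes first in memory.
Reassemble most-significant byte first: 42 47 AA 40 D9 98 3A 4B → 0x4247AA40D9983A4B.
0x4247AA40D9983A4B = 4775973125354961483.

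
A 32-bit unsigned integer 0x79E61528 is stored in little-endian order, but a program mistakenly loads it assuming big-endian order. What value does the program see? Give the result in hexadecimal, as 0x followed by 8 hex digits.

0x2815E679

Stored little-endian, the bytes at ascending addresses are 28 15 E6 79.
Read back as big-endian, the last byte is least significant, giving 0x2815E679.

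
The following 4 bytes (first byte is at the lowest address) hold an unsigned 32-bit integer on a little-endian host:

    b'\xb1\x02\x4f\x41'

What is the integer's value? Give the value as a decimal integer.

Little-endian: lowest address holds the least-significant byte.
Reassemble most-significant byte first: 41 4F 02 B1 → 0x414F02B1.
0x414F02B1 = 1095697073.

1095697073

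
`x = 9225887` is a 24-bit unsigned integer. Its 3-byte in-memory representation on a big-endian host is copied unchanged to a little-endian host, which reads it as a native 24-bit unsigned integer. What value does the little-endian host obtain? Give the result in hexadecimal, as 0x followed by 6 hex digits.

9225887 in 24-bit hexadecimal is 0x8CC69F.
Stored big-endian, the bytes at ascending addresses are 8C C6 9F.
Read back as little-endian, the first byte is least significant, giving 0x9FC68C.

0x9FC68C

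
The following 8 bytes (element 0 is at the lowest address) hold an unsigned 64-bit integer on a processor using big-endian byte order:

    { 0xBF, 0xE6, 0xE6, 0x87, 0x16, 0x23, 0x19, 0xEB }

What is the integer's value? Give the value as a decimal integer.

Big-endian: lowest address holds the most-significant byte.
The bytes are already most-significant first: 0xBFE6E687162319EB.
0xBFE6E687162319EB = 13827993173754059243.

13827993173754059243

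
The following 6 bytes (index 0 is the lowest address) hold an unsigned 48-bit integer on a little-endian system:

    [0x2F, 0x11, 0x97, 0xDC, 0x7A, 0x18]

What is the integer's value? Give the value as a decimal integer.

26915965964591

In little-endian order the low byte comes first in memory.
Reassemble most-significant byte first: 18 7A DC 97 11 2F → 0x187ADC97112F.
0x187ADC97112F = 26915965964591.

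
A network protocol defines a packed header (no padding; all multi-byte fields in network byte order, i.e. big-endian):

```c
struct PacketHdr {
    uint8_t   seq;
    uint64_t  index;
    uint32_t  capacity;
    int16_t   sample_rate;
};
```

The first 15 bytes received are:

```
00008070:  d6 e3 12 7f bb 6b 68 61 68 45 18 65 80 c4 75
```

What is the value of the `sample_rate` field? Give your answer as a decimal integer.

-15243

`sample_rate` follows `seq` (1 B), `index` (8 B), `capacity` (4 B), so it starts at offset 1 + 8 + 4 = 13 and occupies 2 bytes.
Bytes at offsets 13..14: C4 75.
Big-endian stores the most-significant byte at the lowest address.
The bytes are already most-significant first: 0xC475.
Top bit is set, so as a signed 16-bit value this is 0xC475 − 2^16 = -15243.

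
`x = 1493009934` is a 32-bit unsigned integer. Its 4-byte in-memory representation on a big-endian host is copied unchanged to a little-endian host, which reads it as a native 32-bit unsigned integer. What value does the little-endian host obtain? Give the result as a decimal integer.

1493009934 in 32-bit hexadecimal is 0x58FD860E.
Stored big-endian, the bytes at ascending addresses are 58 FD 86 0E.
Read back as little-endian, the first byte is least significant, giving 0x0E86FD58.
0x0E86FD58 = 243727704.

243727704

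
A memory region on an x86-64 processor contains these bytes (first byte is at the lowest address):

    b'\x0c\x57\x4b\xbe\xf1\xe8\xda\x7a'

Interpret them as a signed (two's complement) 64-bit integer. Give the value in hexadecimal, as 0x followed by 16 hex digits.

0x7ADAE8F1BE4B570C

Little-endian: lowest address holds the least-significant byte.
Reassemble most-significant byte first: 7A DA E8 F1 BE 4B 57 0C → 0x7ADAE8F1BE4B570C.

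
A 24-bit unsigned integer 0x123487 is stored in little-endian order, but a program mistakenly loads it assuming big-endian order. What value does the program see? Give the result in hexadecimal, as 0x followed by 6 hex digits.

Stored little-endian, the bytes at ascending addresses are 87 34 12.
Read back as big-endian, the last byte is least significant, giving 0x873412.

0x873412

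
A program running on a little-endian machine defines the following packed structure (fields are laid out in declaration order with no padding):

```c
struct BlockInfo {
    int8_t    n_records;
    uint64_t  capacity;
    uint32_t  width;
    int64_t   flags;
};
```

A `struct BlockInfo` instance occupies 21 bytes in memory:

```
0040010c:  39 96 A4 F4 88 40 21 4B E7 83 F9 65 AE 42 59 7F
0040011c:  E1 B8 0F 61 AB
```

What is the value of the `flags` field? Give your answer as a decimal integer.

`flags` follows `n_records` (1 B), `capacity` (8 B), `width` (4 B), so it starts at offset 1 + 8 + 4 = 13 and occupies 8 bytes.
Bytes at offsets 13..20: 42 59 7F E1 B8 0F 61 AB.
Little-endian stores the least-significant byte at the lowest address.
Reassemble most-significant byte first: AB 61 0F B8 E1 7F 59 42 → 0xAB610FB8E17F5942.
Top bit is set, so as a signed 64-bit value this is 0xAB610FB8E17F5942 − 2^64 = -6097575133751322302.

-6097575133751322302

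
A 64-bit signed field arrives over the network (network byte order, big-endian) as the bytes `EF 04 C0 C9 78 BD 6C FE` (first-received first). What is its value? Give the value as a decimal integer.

-1223641227191292674

Big-endian stores the most-significant byte at the lowest address.
The bytes are already most-significant first: 0xEF04C0C978BD6CFE.
Top bit is set, so as a signed 64-bit value this is 0xEF04C0C978BD6CFE − 2^64 = -1223641227191292674.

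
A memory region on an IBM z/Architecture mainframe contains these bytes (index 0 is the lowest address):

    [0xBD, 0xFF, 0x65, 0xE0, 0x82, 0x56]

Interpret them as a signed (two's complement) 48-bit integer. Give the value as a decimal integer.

-72570353188266

In big-endian order the high byte comes first in memory.
The bytes are already most-significant first: 0xBDFF65E08256.
Top bit is set, so as a signed 48-bit value this is 0xBDFF65E08256 − 2^48 = -72570353188266.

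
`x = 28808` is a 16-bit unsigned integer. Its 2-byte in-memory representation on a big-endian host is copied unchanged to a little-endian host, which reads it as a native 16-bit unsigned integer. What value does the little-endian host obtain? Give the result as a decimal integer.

28808 in 16-bit hexadecimal is 0x7088.
Stored big-endian, the bytes at ascending addresses are 70 88.
Read back as little-endian, the first byte is least significant, giving 0x8870.
0x8870 = 34928.

34928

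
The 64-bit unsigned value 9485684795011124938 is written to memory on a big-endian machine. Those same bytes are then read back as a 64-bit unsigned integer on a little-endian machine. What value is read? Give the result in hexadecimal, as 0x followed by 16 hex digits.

9485684795011124938 in 64-bit hexadecimal is 0x83A3EC1051F64ECA.
Stored big-endian, the bytes at ascending addresses are 83 A3 EC 10 51 F6 4E CA.
Read back as little-endian, the first byte is least significant, giving 0xCA4EF65110ECA383.

0xCA4EF65110ECA383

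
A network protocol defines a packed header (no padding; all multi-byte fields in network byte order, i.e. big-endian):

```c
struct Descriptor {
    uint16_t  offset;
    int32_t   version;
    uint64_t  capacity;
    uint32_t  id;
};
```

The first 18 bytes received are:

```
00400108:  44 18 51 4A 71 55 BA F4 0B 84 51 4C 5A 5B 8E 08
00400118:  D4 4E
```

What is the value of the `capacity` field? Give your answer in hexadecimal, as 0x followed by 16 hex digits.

0xBAF40B84514C5A5B

`capacity` follows `offset` (2 B), `version` (4 B), so it starts at offset 2 + 4 = 6 and occupies 8 bytes.
Bytes at offsets 6..13: BA F4 0B 84 51 4C 5A 5B.
In big-endian order the high byte comes first in memory.
The bytes are already most-significant first: 0xBAF40B84514C5A5B.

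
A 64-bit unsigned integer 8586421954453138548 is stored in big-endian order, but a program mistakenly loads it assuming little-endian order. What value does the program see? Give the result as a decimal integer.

8389303777288071543

8586421954453138548 in 64-bit hexadecimal is 0x7729194656CB6C74.
Stored big-endian, the bytes at ascending addresses are 77 29 19 46 56 CB 6C 74.
Read back as little-endian, the first byte is least significant, giving 0x746CCB5646192977.
0x746CCB5646192977 = 8389303777288071543.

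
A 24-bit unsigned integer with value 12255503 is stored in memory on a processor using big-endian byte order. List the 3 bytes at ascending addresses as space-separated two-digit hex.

BB 01 0F

12255503 in hexadecimal, padded to 24 bits, is 0xBB010F.
Split into bytes (most-significant first): BB 01 0F.
Big-endian: lowest address holds the most-significant byte.
So the memory order matches the most-significant-first order: BB 01 0F.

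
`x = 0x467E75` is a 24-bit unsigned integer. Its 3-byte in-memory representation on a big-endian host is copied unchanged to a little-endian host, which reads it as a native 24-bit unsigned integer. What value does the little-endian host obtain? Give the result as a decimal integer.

Stored big-endian, the bytes at ascending addresses are 46 7E 75.
Read back as little-endian, the first byte is least significant, giving 0x757E46.
0x757E46 = 7700038.

7700038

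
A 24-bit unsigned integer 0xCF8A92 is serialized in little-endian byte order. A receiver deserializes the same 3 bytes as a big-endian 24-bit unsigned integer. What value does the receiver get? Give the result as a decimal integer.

Stored little-endian, the bytes at ascending addresses are 92 8A CF.
Read back as big-endian, the last byte is least significant, giving 0x928ACF.
0x928ACF = 9603791.

9603791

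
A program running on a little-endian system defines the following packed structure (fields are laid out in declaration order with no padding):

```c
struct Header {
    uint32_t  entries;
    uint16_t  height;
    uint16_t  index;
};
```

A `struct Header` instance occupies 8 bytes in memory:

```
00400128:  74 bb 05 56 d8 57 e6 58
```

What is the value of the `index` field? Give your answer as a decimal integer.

22758

`index` follows `entries` (4 B), `height` (2 B), so it starts at offset 4 + 2 = 6 and occupies 2 bytes.
Bytes at offsets 6..7: E6 58.
Little-endian: lowest address holds the least-significant byte.
Reassemble most-significant byte first: 58 E6 → 0x58E6.
0x58E6 = 22758.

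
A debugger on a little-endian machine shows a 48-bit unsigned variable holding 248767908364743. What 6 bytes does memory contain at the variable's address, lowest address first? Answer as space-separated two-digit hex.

C7 41 CF CA 40 E2

248767908364743 in hexadecimal, padded to 48 bits, is 0xE240CACF41C7.
Split into bytes (most-significant first): E2 40 CA CF 41 C7.
Little-endian stores the least-significant byte at the lowest address.
So at ascending addresses the bytes are C7 41 CF CA 40 E2.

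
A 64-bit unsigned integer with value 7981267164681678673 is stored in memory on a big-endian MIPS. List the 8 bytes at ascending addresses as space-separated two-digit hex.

6E C3 28 33 20 57 2F 51

7981267164681678673 in hexadecimal, padded to 64 bits, is 0x6EC3283320572F51.
Split into bytes (most-significant first): 6E C3 28 33 20 57 2F 51.
In big-endian order the high byte comes first in memory.
So the memory order matches the most-significant-first order: 6E C3 28 33 20 57 2F 51.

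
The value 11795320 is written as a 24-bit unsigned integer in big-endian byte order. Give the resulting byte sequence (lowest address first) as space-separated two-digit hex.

B3 FB 78

11795320 in hexadecimal, padded to 24 bits, is 0xB3FB78.
Split into bytes (most-significant first): B3 FB 78.
Big-endian: lowest address holds the most-significant byte.
So the memory order matches the most-significant-first order: B3 FB 78.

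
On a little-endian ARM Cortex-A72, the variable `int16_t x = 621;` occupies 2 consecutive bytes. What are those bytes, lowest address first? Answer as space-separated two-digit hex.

621 in hexadecimal, padded to 16 bits, is 0x026D.
Split into bytes (most-significant first): 02 6D.
Little-endian: lowest address holds the least-significant byte.
So at ascending addresses the bytes are 6D 02.

6D 02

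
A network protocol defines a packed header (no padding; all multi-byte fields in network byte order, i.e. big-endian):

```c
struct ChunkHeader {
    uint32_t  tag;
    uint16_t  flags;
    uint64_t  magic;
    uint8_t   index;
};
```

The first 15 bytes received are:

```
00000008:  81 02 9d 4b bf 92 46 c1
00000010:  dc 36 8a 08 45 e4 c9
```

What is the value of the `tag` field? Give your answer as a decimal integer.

`tag` is the first field, at byte offset 0, occupying 4 bytes.
Bytes at offsets 0..3: 81 02 9D 4B.
In big-endian order the high byte comes first in memory.
The bytes are already most-significant first: 0x81029D4B.
0x81029D4B = 2164432203.

2164432203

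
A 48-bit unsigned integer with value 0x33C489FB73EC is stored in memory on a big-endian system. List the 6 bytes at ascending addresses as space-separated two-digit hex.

33 C4 89 FB 73 EC

Split into bytes (most-significant first): 33 C4 89 FB 73 EC.
Big-endian: lowest address holds the most-significant byte.
So the memory order matches the most-significant-first order: 33 C4 89 FB 73 EC.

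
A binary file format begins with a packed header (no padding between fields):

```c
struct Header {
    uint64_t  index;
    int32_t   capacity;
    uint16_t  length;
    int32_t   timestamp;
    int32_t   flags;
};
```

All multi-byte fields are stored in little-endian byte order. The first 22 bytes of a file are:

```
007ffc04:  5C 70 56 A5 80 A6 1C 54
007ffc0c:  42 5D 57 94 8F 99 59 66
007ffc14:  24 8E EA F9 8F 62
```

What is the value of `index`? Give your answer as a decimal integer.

`index` is the first field, at byte offset 0, occupying 8 bytes.
Bytes at offsets 0..7: 5C 70 56 A5 80 A6 1C 54.
Little-endian: lowest address holds the least-significant byte.
Reassemble most-significant byte first: 54 1C A6 80 A5 56 70 5C → 0x541CA680A556705C.
0x541CA680A556705C = 6060902269993775196.

6060902269993775196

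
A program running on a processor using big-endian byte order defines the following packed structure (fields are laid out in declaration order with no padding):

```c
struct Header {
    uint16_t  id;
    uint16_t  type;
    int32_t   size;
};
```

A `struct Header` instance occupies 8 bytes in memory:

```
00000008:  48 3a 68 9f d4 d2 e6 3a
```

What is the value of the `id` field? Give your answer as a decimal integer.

18490

`id` is the first field, at byte offset 0, occupying 2 bytes.
Bytes at offsets 0..1: 48 3A.
In big-endian order the high byte comes first in memory.
The bytes are already most-significant first: 0x483A.
0x483A = 18490.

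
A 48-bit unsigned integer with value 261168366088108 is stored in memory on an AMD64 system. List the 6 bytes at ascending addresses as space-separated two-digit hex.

261168366088108 in hexadecimal, padded to 48 bits, is 0xED87FFAFEFAC.
Split into bytes (most-significant first): ED 87 FF AF EF AC.
In little-endian order the low byte comes first in memory.
So at ascending addresses the bytes are AC EF AF FF 87 ED.

AC EF AF FF 87 ED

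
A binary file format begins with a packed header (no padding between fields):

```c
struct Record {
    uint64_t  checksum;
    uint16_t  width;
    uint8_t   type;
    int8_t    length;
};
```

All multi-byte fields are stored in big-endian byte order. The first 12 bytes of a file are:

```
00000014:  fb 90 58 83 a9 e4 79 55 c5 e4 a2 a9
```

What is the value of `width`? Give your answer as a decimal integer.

`width` follows `checksum` (8 bytes), so it starts at byte offset 8 and occupies 2 bytes.
Bytes at offsets 8..9: C5 E4.
Big-endian: lowest address holds the most-significant byte.
The bytes are already most-significant first: 0xC5E4.
0xC5E4 = 50660.

50660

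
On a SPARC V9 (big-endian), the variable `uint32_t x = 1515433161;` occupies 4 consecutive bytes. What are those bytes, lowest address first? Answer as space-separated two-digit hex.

1515433161 in hexadecimal, padded to 32 bits, is 0x5A53ACC9.
Split into bytes (most-significant first): 5A 53 AC C9.
Big-endian: lowest address holds the most-significant byte.
So the memory order matches the most-significant-first order: 5A 53 AC C9.

5A 53 AC C9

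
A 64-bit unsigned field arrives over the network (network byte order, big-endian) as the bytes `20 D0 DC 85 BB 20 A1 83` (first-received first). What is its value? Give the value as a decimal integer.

2364632271297749379

In big-endian order the high byte comes first in memory.
The bytes are already most-significant first: 0x20D0DC85BB20A183.
0x20D0DC85BB20A183 = 2364632271297749379.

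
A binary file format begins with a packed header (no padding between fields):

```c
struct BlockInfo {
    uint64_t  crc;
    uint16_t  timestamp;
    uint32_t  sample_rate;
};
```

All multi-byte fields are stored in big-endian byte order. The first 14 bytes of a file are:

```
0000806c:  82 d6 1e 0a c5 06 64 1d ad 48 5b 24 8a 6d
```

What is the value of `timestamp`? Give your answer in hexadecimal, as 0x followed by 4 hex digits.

`timestamp` follows `crc` (8 bytes), so it starts at byte offset 8 and occupies 2 bytes.
Bytes at offsets 8..9: AD 48.
Big-endian: lowest address holds the most-significant byte.
The bytes are already most-significant first: 0xAD48.

0xAD48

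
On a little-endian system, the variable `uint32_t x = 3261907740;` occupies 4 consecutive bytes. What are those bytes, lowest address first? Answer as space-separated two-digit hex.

1C C3 6C C2

3261907740 in hexadecimal, padded to 32 bits, is 0xC26CC31C.
Split into bytes (most-significant first): C2 6C C3 1C.
Little-endian stores the least-significant byte at the lowest address.
So at ascending addresses the bytes are 1C C3 6C C2.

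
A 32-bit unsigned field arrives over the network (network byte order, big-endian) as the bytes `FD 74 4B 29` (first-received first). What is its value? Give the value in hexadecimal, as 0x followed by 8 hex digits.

0xFD744B29

Big-endian stores the most-significant byte at the lowest address.
The bytes are already most-significant first: 0xFD744B29.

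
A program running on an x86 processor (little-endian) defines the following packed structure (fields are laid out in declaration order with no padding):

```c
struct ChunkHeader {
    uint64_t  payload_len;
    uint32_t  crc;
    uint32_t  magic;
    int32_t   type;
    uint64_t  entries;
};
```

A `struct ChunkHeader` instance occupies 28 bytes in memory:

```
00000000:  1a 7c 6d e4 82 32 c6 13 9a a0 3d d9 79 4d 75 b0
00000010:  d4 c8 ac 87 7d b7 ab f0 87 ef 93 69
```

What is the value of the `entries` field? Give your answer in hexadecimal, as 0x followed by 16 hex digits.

0x6993EF87F0ABB77D

`entries` follows `payload_len` (8 B), `crc` (4 B), `magic` (4 B), `type` (4 B), so it starts at offset 8 + 4 + 4 + 4 = 20 and occupies 8 bytes.
Bytes at offsets 20..27: 7D B7 AB F0 87 EF 93 69.
In little-endian order the low byte comes first in memory.
Reassemble most-significant byte first: 69 93 EF 87 F0 AB B7 7D → 0x6993EF87F0ABB77D.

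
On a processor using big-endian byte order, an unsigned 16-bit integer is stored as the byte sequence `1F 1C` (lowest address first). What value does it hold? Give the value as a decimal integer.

Big-endian: lowest address holds the most-significant byte.
The bytes are already most-significant first: 0x1F1C.
0x1F1C = 7964.

7964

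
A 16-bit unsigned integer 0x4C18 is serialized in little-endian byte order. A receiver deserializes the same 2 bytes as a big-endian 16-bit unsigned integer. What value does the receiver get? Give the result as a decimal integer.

Stored little-endian, the bytes at ascending addresses are 18 4C.
Read back as big-endian, the last byte is least significant, giving 0x184C.
0x184C = 6220.

6220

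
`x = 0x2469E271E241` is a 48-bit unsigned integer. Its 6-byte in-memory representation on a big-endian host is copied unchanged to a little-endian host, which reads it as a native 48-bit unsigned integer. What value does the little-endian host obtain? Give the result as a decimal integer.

72440829077796

Stored big-endian, the bytes at ascending addresses are 24 69 E2 71 E2 41.
Read back as little-endian, the first byte is least significant, giving 0x41E271E26924.
0x41E271E26924 = 72440829077796.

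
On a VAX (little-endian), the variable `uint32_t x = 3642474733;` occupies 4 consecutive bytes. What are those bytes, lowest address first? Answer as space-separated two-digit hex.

3642474733 in hexadecimal, padded to 32 bits, is 0xD91BC0ED.
Split into bytes (most-significant first): D9 1B C0 ED.
In little-endian order the low byte comes first in memory.
So at ascending addresses the bytes are ED C0 1B D9.

ED C0 1B D9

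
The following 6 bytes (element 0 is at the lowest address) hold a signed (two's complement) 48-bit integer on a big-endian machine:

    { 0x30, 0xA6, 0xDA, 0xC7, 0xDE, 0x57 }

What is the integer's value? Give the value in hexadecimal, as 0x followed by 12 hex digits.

Big-endian: lowest address holds the most-significant byte.
The bytes are already most-significant first: 0x30A6DAC7DE57.

0x30A6DAC7DE57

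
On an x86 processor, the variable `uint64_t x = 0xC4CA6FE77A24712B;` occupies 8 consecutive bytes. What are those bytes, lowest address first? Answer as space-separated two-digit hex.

2B 71 24 7A E7 6F CA C4

Split into bytes (most-significant first): C4 CA 6F E7 7A 24 71 2B.
Little-endian: lowest address holds the least-significant byte.
So at ascending addresses the bytes are 2B 71 24 7A E7 6F CA C4.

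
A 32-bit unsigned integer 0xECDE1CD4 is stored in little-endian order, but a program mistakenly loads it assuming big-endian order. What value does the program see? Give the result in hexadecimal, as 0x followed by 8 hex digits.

0xD41CDEEC

Stored little-endian, the bytes at ascending addresses are D4 1C DE EC.
Read back as big-endian, the last byte is least significant, giving 0xD41CDEEC.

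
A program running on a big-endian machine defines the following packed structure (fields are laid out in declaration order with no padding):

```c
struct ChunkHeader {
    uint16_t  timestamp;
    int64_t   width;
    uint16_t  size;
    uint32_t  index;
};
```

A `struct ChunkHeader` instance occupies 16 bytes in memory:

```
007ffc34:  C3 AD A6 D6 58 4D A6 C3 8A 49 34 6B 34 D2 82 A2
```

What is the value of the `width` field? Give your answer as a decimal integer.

-6424850727863874999

`width` follows `timestamp` (2 bytes), so it starts at byte offset 2 and occupies 8 bytes.
Bytes at offsets 2..9: A6 D6 58 4D A6 C3 8A 49.
Big-endian: lowest address holds the most-significant byte.
The bytes are already most-significant first: 0xA6D6584DA6C38A49.
Top bit is set, so as a signed 64-bit value this is 0xA6D6584DA6C38A49 − 2^64 = -6424850727863874999.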